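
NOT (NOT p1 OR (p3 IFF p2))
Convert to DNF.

(p1 AND p3 AND NOT p2) OR (p1 AND p2 AND NOT p3)

NOT (NOT p1 OR (p3 IFF p2))
⇔ NOT (NOT p1 OR ((p3 IMPLIES p2) AND (p2 IMPLIES p3)))   [eliminate IFF]
⇔ NOT (NOT p1 OR ((NOT p3 OR p2) AND (p2 IMPLIES p3)))   [eliminate IMPLIES]
⇔ NOT (NOT p1 OR ((NOT p3 OR p2) AND (NOT p2 OR p3)))   [eliminate IMPLIES]
⇔ NOT NOT p1 AND NOT ((NOT p3 OR p2) AND (NOT p2 OR p3))   [De Morgan]
⇔ p1 AND NOT ((NOT p3 OR p2) AND (NOT p2 OR p3))   [double negation]
⇔ p1 AND (NOT (NOT p3 OR p2) OR NOT (NOT p2 OR p3))   [De Morgan]
⇔ p1 AND ((NOT NOT p3 AND NOT p2) OR NOT (NOT p2 OR p3))   [De Morgan]
⇔ p1 AND ((p3 AND NOT p2) OR NOT (NOT p2 OR p3))   [double negation]
⇔ p1 AND ((p3 AND NOT p2) OR (NOT NOT p2 AND NOT p3))   [De Morgan]
⇔ p1 AND ((p3 AND NOT p2) OR (p2 AND NOT p3))   [double negation]
⇔ (p1 AND p3 AND NOT p2) OR (p1 AND p2 AND NOT p3)   [distribute AND over OR]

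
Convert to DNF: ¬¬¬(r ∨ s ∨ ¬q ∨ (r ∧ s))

¬r ∧ ¬s ∧ q

¬¬¬(r ∨ s ∨ ¬q ∨ (r ∧ s))
= ¬(r ∨ s ∨ ¬q ∨ (r ∧ s))   [double negation]
= ¬r ∧ ¬s ∧ ¬¬q ∧ ¬(r ∧ s)   [De Morgan]
= ¬r ∧ ¬s ∧ q ∧ ¬(r ∧ s)   [double negation]
= ¬r ∧ ¬s ∧ q ∧ (¬r ∨ ¬s)   [De Morgan]
= (¬r ∧ ¬s ∧ q ∧ ¬r) ∨ (¬r ∧ ¬s ∧ q ∧ ¬s)   [distribute ∧ over ∨]
= ¬r ∧ ¬s ∧ q   [simplify]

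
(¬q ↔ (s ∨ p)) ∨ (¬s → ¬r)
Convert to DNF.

(¬q ↔ (s ∨ p)) ∨ (¬s → ¬r)
= ((¬q → (s ∨ p)) ∧ ((s ∨ p) → ¬q)) ∨ (¬s → ¬r)
= ((¬¬q ∨ s ∨ p) ∧ ((s ∨ p) → ¬q)) ∨ (¬s → ¬r)
= ((¬¬q ∨ s ∨ p) ∧ (¬(s ∨ p) ∨ ¬q)) ∨ (¬s → ¬r)
= ((¬¬q ∨ s ∨ p) ∧ (¬(s ∨ p) ∨ ¬q)) ∨ ¬¬s ∨ ¬r
= ((q ∨ s ∨ p) ∧ (¬(s ∨ p) ∨ ¬q)) ∨ ¬¬s ∨ ¬r
= ((q ∨ s ∨ p) ∧ ((¬s ∧ ¬p) ∨ ¬q)) ∨ ¬¬s ∨ ¬r
= ((q ∨ s ∨ p) ∧ ((¬s ∧ ¬p) ∨ ¬q)) ∨ s ∨ ¬r
= (q ∧ ¬s ∧ ¬p) ∨ (q ∧ ¬q) ∨ (s ∧ ¬s ∧ ¬p) ∨ (s ∧ ¬q) ∨ (p ∧ ¬s ∧ ¬p) ∨ (p ∧ ¬q) ∨ s ∨ ¬r
= (q ∧ ¬s ∧ ¬p) ∨ (p ∧ ¬q) ∨ s ∨ ¬r

(q ∧ ¬s ∧ ¬p) ∨ (p ∧ ¬q) ∨ s ∨ ¬r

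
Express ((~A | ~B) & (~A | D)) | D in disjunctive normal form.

((~A | ~B) & (~A | D)) | D
≡ (~A & ~A) | (~A & D) | (~B & ~A) | (~B & D) | D   — distribute & over |
≡ ~A | D   — simplify

~A | D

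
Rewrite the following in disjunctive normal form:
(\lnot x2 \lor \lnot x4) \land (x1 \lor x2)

(\lnot x2 \lor \lnot x4) \land (x1 \lor x2)
≡ (\lnot x2 \land x1) \lor (\lnot x2 \land x2) \lor (\lnot x4 \land x1) \lor (\lnot x4 \land x2)
≡ (\lnot x2 \land x1) \lor (\lnot x4 \land x1) \lor (\lnot x4 \land x2)

(\lnot x2 \land x1) \lor (\lnot x4 \land x1) \lor (\lnot x4 \land x2)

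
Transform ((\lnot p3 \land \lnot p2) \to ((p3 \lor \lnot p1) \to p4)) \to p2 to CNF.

((\lnot p3 \land \lnot p2) \to ((p3 \lor \lnot p1) \to p4)) \to p2
= \lnot ((\lnot p3 \land \lnot p2) \to ((p3 \lor \lnot p1) \to p4)) \lor p2   [eliminate \to]
= \lnot (\lnot (\lnot p3 \land \lnot p2) \lor ((p3 \lor \lnot p1) \to p4)) \lor p2   [eliminate \to]
= \lnot (\lnot (\lnot p3 \land \lnot p2) \lor \lnot (p3 \lor \lnot p1) \lor p4) \lor p2   [eliminate \to]
= (\lnot \lnot (\lnot p3 \land \lnot p2) \land \lnot \lnot (p3 \lor \lnot p1) \land \lnot p4) \lor p2   [De Morgan]
= (\lnot p3 \land \lnot p2 \land \lnot \lnot (p3 \lor \lnot p1) \land \lnot p4) \lor p2   [double negation]
= (\lnot p3 \land \lnot p2 \land (p3 \lor \lnot p1) \land \lnot p4) \lor p2   [double negation]
= (\lnot p3 \lor p2) \land (\lnot p2 \lor p2) \land (p3 \lor \lnot p1 \lor p2) \land (\lnot p4 \lor p2)   [distribute \lor over \land]
= (\lnot p3 \lor p2) \land (p3 \lor \lnot p1 \lor p2) \land (\lnot p4 \lor p2)   [simplify]

(\lnot p3 \lor p2) \land (p3 \lor \lnot p1 \lor p2) \land (\lnot p4 \lor p2)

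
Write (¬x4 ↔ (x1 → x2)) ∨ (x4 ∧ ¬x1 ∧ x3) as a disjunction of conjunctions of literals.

(x4 ∧ x1 ∧ ¬x2) ∨ (¬x1 ∧ ¬x4) ∨ (x2 ∧ ¬x4) ∨ (x4 ∧ ¬x1 ∧ x3)

(¬x4 ↔ (x1 → x2)) ∨ (x4 ∧ ¬x1 ∧ x3)
≡ ((¬x4 → (x1 → x2)) ∧ ((x1 → x2) → ¬x4)) ∨ (x4 ∧ ¬x1 ∧ x3)   [eliminate ↔]
≡ ((¬¬x4 ∨ (x1 → x2)) ∧ ((x1 → x2) → ¬x4)) ∨ (x4 ∧ ¬x1 ∧ x3)   [eliminate →]
≡ ((¬¬x4 ∨ ¬x1 ∨ x2) ∧ ((x1 → x2) → ¬x4)) ∨ (x4 ∧ ¬x1 ∧ x3)   [eliminate →]
≡ ((¬¬x4 ∨ ¬x1 ∨ x2) ∧ (¬(x1 → x2) ∨ ¬x4)) ∨ (x4 ∧ ¬x1 ∧ x3)   [eliminate →]
≡ ((¬¬x4 ∨ ¬x1 ∨ x2) ∧ (¬(¬x1 ∨ x2) ∨ ¬x4)) ∨ (x4 ∧ ¬x1 ∧ x3)   [eliminate →]
≡ ((x4 ∨ ¬x1 ∨ x2) ∧ (¬(¬x1 ∨ x2) ∨ ¬x4)) ∨ (x4 ∧ ¬x1 ∧ x3)   [double negation]
≡ ((x4 ∨ ¬x1 ∨ x2) ∧ ((¬¬x1 ∧ ¬x2) ∨ ¬x4)) ∨ (x4 ∧ ¬x1 ∧ x3)   [De Morgan]
≡ ((x4 ∨ ¬x1 ∨ x2) ∧ ((x1 ∧ ¬x2) ∨ ¬x4)) ∨ (x4 ∧ ¬x1 ∧ x3)   [double negation]
≡ (x4 ∧ x1 ∧ ¬x2) ∨ (x4 ∧ ¬x4) ∨ (¬x1 ∧ x1 ∧ ¬x2) ∨ (¬x1 ∧ ¬x4) ∨ (x2 ∧ x1 ∧ ¬x2) ∨ (x2 ∧ ¬x4) ∨ (x4 ∧ ¬x1 ∧ x3)   [distribute ∧ over ∨]
≡ (x4 ∧ x1 ∧ ¬x2) ∨ (¬x1 ∧ ¬x4) ∨ (x2 ∧ ¬x4) ∨ (x4 ∧ ¬x1 ∧ x3)   [simplify]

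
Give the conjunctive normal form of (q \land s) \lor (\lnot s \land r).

(q \lor \lnot s) \land (q \lor r) \land (s \lor r)

(q \land s) \lor (\lnot s \land r)
≡ (q \lor \lnot s) \land (q \lor r) \land (s \lor \lnot s) \land (s \lor r)   [distribute \lor over \land]
≡ (q \lor \lnot s) \land (q \lor r) \land (s \lor r)   [simplify]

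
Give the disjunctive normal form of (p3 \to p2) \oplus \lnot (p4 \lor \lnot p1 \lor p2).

(p3 \to p2) \oplus \lnot (p4 \lor \lnot p1 \lor p2)
≡ ((p3 \to p2) \land \lnot \lnot (p4 \lor \lnot p1 \lor p2)) \lor (\lnot (p3 \to p2) \land \lnot (p4 \lor \lnot p1 \lor p2))   [expand \oplus]
≡ ((\lnot p3 \lor p2) \land \lnot \lnot (p4 \lor \lnot p1 \lor p2)) \lor (\lnot (p3 \to p2) \land \lnot (p4 \lor \lnot p1 \lor p2))   [eliminate \to]
≡ ((\lnot p3 \lor p2) \land \lnot \lnot (p4 \lor \lnot p1 \lor p2)) \lor (\lnot (\lnot p3 \lor p2) \land \lnot (p4 \lor \lnot p1 \lor p2))   [eliminate \to]
≡ ((\lnot p3 \lor p2) \land (p4 \lor \lnot p1 \lor p2)) \lor (\lnot (\lnot p3 \lor p2) \land \lnot (p4 \lor \lnot p1 \lor p2))   [double negation]
≡ ((\lnot p3 \lor p2) \land (p4 \lor \lnot p1 \lor p2)) \lor (\lnot \lnot p3 \land \lnot p2 \land \lnot (p4 \lor \lnot p1 \lor p2))   [De Morgan]
≡ ((\lnot p3 \lor p2) \land (p4 \lor \lnot p1 \lor p2)) \lor (p3 \land \lnot p2 \land \lnot (p4 \lor \lnot p1 \lor p2))   [double negation]
≡ ((\lnot p3 \lor p2) \land (p4 \lor \lnot p1 \lor p2)) \lor (p3 \land \lnot p2 \land \lnot p4 \land \lnot \lnot p1 \land \lnot p2)   [De Morgan]
≡ ((\lnot p3 \lor p2) \land (p4 \lor \lnot p1 \lor p2)) \lor (p3 \land \lnot p2 \land \lnot p4 \land p1 \land \lnot p2)   [double negation]
≡ (\lnot p3 \land p4) \lor (\lnot p3 \land \lnot p1) \lor (\lnot p3 \land p2) \lor (p2 \land p4) \lor (p2 \land \lnot p1) \lor (p2 \land p2) \lor (p3 \land \lnot p2 \land \lnot p4 \land p1 \land \lnot p2)   [distribute \land over \lor]
≡ (\lnot p3 \land p4) \lor (\lnot p3 \land \lnot p1) \lor p2 \lor (p3 \land \lnot p2 \land \lnot p4 \land p1)   [simplify]

(\lnot p3 \land p4) \lor (\lnot p3 \land \lnot p1) \lor p2 \lor (p3 \land \lnot p2 \land \lnot p4 \land p1)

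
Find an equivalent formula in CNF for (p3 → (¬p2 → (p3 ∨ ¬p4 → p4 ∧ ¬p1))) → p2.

(p3 → (¬p2 → (p3 ∨ ¬p4 → p4 ∧ ¬p1))) → p2
⇔ ¬(p3 → (¬p2 → (p3 ∨ ¬p4 → p4 ∧ ¬p1))) ∨ p2   [eliminate →]
⇔ ¬(¬p3 ∨ (¬p2 → (p3 ∨ ¬p4 → p4 ∧ ¬p1))) ∨ p2   [eliminate →]
⇔ ¬(¬p3 ∨ ¬¬p2 ∨ (p3 ∨ ¬p4 → p4 ∧ ¬p1)) ∨ p2   [eliminate →]
⇔ ¬(¬p3 ∨ ¬¬p2 ∨ ¬(p3 ∨ ¬p4) ∨ p4 ∧ ¬p1) ∨ p2   [eliminate →]
⇔ ¬¬p3 ∧ ¬¬¬p2 ∧ ¬¬(p3 ∨ ¬p4) ∧ ¬(p4 ∧ ¬p1) ∨ p2   [De Morgan]
⇔ p3 ∧ ¬¬¬p2 ∧ ¬¬(p3 ∨ ¬p4) ∧ ¬(p4 ∧ ¬p1) ∨ p2   [double negation]
⇔ p3 ∧ ¬p2 ∧ ¬¬(p3 ∨ ¬p4) ∧ ¬(p4 ∧ ¬p1) ∨ p2   [double negation]
⇔ p3 ∧ ¬p2 ∧ (p3 ∨ ¬p4) ∧ ¬(p4 ∧ ¬p1) ∨ p2   [double negation]
⇔ p3 ∧ ¬p2 ∧ (p3 ∨ ¬p4) ∧ (¬p4 ∨ ¬¬p1) ∨ p2   [De Morgan]
⇔ p3 ∧ ¬p2 ∧ (p3 ∨ ¬p4) ∧ (¬p4 ∨ p1) ∨ p2   [double negation]
⇔ (p3 ∨ p2) ∧ (¬p2 ∨ p2) ∧ (p3 ∨ ¬p4 ∨ p2) ∧ (¬p4 ∨ p1 ∨ p2)   [distribute ∨ over ∧]
⇔ (p3 ∨ p2) ∧ (¬p4 ∨ p1 ∨ p2)   [simplify]

(p3 ∨ p2) ∧ (¬p4 ∨ p1 ∨ p2)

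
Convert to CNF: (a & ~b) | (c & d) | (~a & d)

(a & ~b) | (c & d) | (~a & d)
= (a | c | ~a) & (a | c | d) & (a | d | ~a) & (a | d | d) & (~b | c | ~a) & (~b | c | d) & (~b | d | ~a) & (~b | d | d)   [distribute | over &]
= (a | d) & (~b | c | ~a) & (~b | d)   [simplify]

(a | d) & (~b | c | ~a) & (~b | d)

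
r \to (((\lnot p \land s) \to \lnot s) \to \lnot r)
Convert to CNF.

r \to (((\lnot p \land s) \to \lnot s) \to \lnot r)
⇔ \lnot r \lor (((\lnot p \land s) \to \lnot s) \to \lnot r)   [eliminate \to]
⇔ \lnot r \lor \lnot ((\lnot p \land s) \to \lnot s) \lor \lnot r   [eliminate \to]
⇔ \lnot r \lor \lnot (\lnot (\lnot p \land s) \lor \lnot s) \lor \lnot r   [eliminate \to]
⇔ \lnot r \lor (\lnot \lnot (\lnot p \land s) \land \lnot \lnot s) \lor \lnot r   [De Morgan]
⇔ \lnot r \lor (\lnot p \land s \land \lnot \lnot s) \lor \lnot r   [double negation]
⇔ \lnot r \lor (\lnot p \land s \land s) \lor \lnot r   [double negation]
⇔ (\lnot r \lor \lnot p \lor \lnot r) \land (\lnot r \lor s \lor \lnot r) \land (\lnot r \lor s \lor \lnot r)   [distribute \lor over \land]
⇔ (\lnot r \lor \lnot p) \land (\lnot r \lor s)   [simplify]

(\lnot r \lor \lnot p) \land (\lnot r \lor s)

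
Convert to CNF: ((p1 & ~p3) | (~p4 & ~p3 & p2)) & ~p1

((p1 & ~p3) | (~p4 & ~p3 & p2)) & ~p1
⇔ (p1 | ~p4) & (p1 | ~p3) & (p1 | p2) & (~p3 | ~p4) & (~p3 | ~p3) & (~p3 | p2) & ~p1   [distribute | over &]
⇔ (p1 | ~p4) & (p1 | p2) & ~p3 & ~p1   [simplify]

(p1 | ~p4) & (p1 | p2) & ~p3 & ~p1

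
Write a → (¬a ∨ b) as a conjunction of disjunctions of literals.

a → (¬a ∨ b)
⇔ ¬a ∨ ¬a ∨ b   [eliminate →]
⇔ ¬a ∨ b   [simplify]

¬a ∨ b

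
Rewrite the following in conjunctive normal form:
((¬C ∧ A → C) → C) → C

((¬C ∧ A → C) → C) → C
= ¬((¬C ∧ A → C) → C) ∨ C   [eliminate →]
= ¬(¬(¬C ∧ A → C) ∨ C) ∨ C   [eliminate →]
= ¬(¬(¬(¬C ∧ A) ∨ C) ∨ C) ∨ C   [eliminate →]
= ¬¬(¬(¬C ∧ A) ∨ C) ∧ ¬C ∨ C   [De Morgan]
= (¬(¬C ∧ A) ∨ C) ∧ ¬C ∨ C   [double negation]
= (¬¬C ∨ ¬A ∨ C) ∧ ¬C ∨ C   [De Morgan]
= (C ∨ ¬A ∨ C) ∧ ¬C ∨ C   [double negation]
= (C ∨ ¬A ∨ C ∨ C) ∧ (¬C ∨ C)   [distribute ∨ over ∧]
= C ∨ ¬A   [simplify]

C ∨ ¬A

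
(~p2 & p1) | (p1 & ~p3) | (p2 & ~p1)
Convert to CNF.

(~p2 | ~p3 | ~p1) & (p1 | p2)

(~p2 & p1) | (p1 & ~p3) | (p2 & ~p1)
≡ (~p2 | p1 | p2) & (~p2 | p1 | ~p1) & (~p2 | ~p3 | p2) & (~p2 | ~p3 | ~p1) & (p1 | p1 | p2) & (p1 | p1 | ~p1) & (p1 | ~p3 | p2) & (p1 | ~p3 | ~p1)   [distribute | over &]
≡ (~p2 | ~p3 | ~p1) & (p1 | p2)   [simplify]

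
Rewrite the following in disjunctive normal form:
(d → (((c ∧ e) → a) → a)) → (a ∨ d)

a ∨ d

(d → (((c ∧ e) → a) → a)) → (a ∨ d)
= ¬(d → (((c ∧ e) → a) → a)) ∨ a ∨ d
= ¬(¬d ∨ (((c ∧ e) → a) → a)) ∨ a ∨ d
= ¬(¬d ∨ ¬((c ∧ e) → a) ∨ a) ∨ a ∨ d
= ¬(¬d ∨ ¬(¬(c ∧ e) ∨ a) ∨ a) ∨ a ∨ d
= (¬¬d ∧ ¬¬(¬(c ∧ e) ∨ a) ∧ ¬a) ∨ a ∨ d
= (d ∧ ¬¬(¬(c ∧ e) ∨ a) ∧ ¬a) ∨ a ∨ d
= (d ∧ (¬(c ∧ e) ∨ a) ∧ ¬a) ∨ a ∨ d
= (d ∧ (¬c ∨ ¬e ∨ a) ∧ ¬a) ∨ a ∨ d
= (d ∧ ¬c ∧ ¬a) ∨ (d ∧ ¬e ∧ ¬a) ∨ (d ∧ a ∧ ¬a) ∨ a ∨ d
= a ∨ d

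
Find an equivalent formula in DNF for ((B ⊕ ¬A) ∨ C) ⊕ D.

((B ⊕ ¬A) ∨ C) ⊕ D
≡ (((B ⊕ ¬A) ∨ C) ∧ ¬D) ∨ (¬((B ⊕ ¬A) ∨ C) ∧ D)   — expand ⊕
≡ (((B ∧ ¬¬A) ∨ (¬B ∧ ¬A) ∨ C) ∧ ¬D) ∨ (¬((B ⊕ ¬A) ∨ C) ∧ D)   — expand ⊕
≡ (((B ∧ ¬¬A) ∨ (¬B ∧ ¬A) ∨ C) ∧ ¬D) ∨ (¬((B ∧ ¬¬A) ∨ (¬B ∧ ¬A) ∨ C) ∧ D)   — expand ⊕
≡ (((B ∧ A) ∨ (¬B ∧ ¬A) ∨ C) ∧ ¬D) ∨ (¬((B ∧ ¬¬A) ∨ (¬B ∧ ¬A) ∨ C) ∧ D)   — double negation
≡ (((B ∧ A) ∨ (¬B ∧ ¬A) ∨ C) ∧ ¬D) ∨ (¬(B ∧ ¬¬A) ∧ ¬(¬B ∧ ¬A) ∧ ¬C ∧ D)   — De Morgan
≡ (((B ∧ A) ∨ (¬B ∧ ¬A) ∨ C) ∧ ¬D) ∨ ((¬B ∨ ¬¬¬A) ∧ ¬(¬B ∧ ¬A) ∧ ¬C ∧ D)   — De Morgan
≡ (((B ∧ A) ∨ (¬B ∧ ¬A) ∨ C) ∧ ¬D) ∨ ((¬B ∨ ¬A) ∧ ¬(¬B ∧ ¬A) ∧ ¬C ∧ D)   — double negation
≡ (((B ∧ A) ∨ (¬B ∧ ¬A) ∨ C) ∧ ¬D) ∨ ((¬B ∨ ¬A) ∧ (¬¬B ∨ ¬¬A) ∧ ¬C ∧ D)   — De Morgan
≡ (((B ∧ A) ∨ (¬B ∧ ¬A) ∨ C) ∧ ¬D) ∨ ((¬B ∨ ¬A) ∧ (B ∨ ¬¬A) ∧ ¬C ∧ D)   — double negation
≡ (((B ∧ A) ∨ (¬B ∧ ¬A) ∨ C) ∧ ¬D) ∨ ((¬B ∨ ¬A) ∧ (B ∨ A) ∧ ¬C ∧ D)   — double negation
≡ (B ∧ A ∧ ¬D) ∨ (¬B ∧ ¬A ∧ ¬D) ∨ (C ∧ ¬D) ∨ (¬B ∧ B ∧ ¬C ∧ D) ∨ (¬B ∧ A ∧ ¬C ∧ D) ∨ (¬A ∧ B ∧ ¬C ∧ D) ∨ (¬A ∧ A ∧ ¬C ∧ D)   — distribute ∧ over ∨
≡ (B ∧ A ∧ ¬D) ∨ (¬B ∧ ¬A ∧ ¬D) ∨ (C ∧ ¬D) ∨ (¬B ∧ A ∧ ¬C ∧ D) ∨ (¬A ∧ B ∧ ¬C ∧ D)   — simplify

(B ∧ A ∧ ¬D) ∨ (¬B ∧ ¬A ∧ ¬D) ∨ (C ∧ ¬D) ∨ (¬B ∧ A ∧ ¬C ∧ D) ∨ (¬A ∧ B ∧ ¬C ∧ D)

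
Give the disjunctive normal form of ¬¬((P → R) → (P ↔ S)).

(P ∧ ¬R) ∨ (¬P ∧ ¬S) ∨ (S ∧ P)

¬¬((P → R) → (P ↔ S))
⇔ ¬¬(¬(P → R) ∨ (P ↔ S))   [eliminate →]
⇔ ¬¬(¬(¬P ∨ R) ∨ (P ↔ S))   [eliminate →]
⇔ ¬¬(¬(¬P ∨ R) ∨ ((P → S) ∧ (S → P)))   [eliminate ↔]
⇔ ¬¬(¬(¬P ∨ R) ∨ ((¬P ∨ S) ∧ (S → P)))   [eliminate →]
⇔ ¬¬(¬(¬P ∨ R) ∨ ((¬P ∨ S) ∧ (¬S ∨ P)))   [eliminate →]
⇔ ¬(¬P ∨ R) ∨ ((¬P ∨ S) ∧ (¬S ∨ P))   [double negation]
⇔ (¬¬P ∧ ¬R) ∨ ((¬P ∨ S) ∧ (¬S ∨ P))   [De Morgan]
⇔ (P ∧ ¬R) ∨ ((¬P ∨ S) ∧ (¬S ∨ P))   [double negation]
⇔ (P ∧ ¬R) ∨ (¬P ∧ ¬S) ∨ (¬P ∧ P) ∨ (S ∧ ¬S) ∨ (S ∧ P)   [distribute ∧ over ∨]
⇔ (P ∧ ¬R) ∨ (¬P ∧ ¬S) ∨ (S ∧ P)   [simplify]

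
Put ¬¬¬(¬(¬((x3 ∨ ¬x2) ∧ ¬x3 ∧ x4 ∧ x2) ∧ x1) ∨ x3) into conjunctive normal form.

x1 ∧ ¬x3

¬¬¬(¬(¬((x3 ∨ ¬x2) ∧ ¬x3 ∧ x4 ∧ x2) ∧ x1) ∨ x3)
≡ ¬(¬(¬((x3 ∨ ¬x2) ∧ ¬x3 ∧ x4 ∧ x2) ∧ x1) ∨ x3)   (double negation)
≡ ¬¬(¬((x3 ∨ ¬x2) ∧ ¬x3 ∧ x4 ∧ x2) ∧ x1) ∧ ¬x3   (De Morgan)
≡ ¬((x3 ∨ ¬x2) ∧ ¬x3 ∧ x4 ∧ x2) ∧ x1 ∧ ¬x3   (double negation)
≡ (¬(x3 ∨ ¬x2) ∨ ¬¬x3 ∨ ¬x4 ∨ ¬x2) ∧ x1 ∧ ¬x3   (De Morgan)
≡ ((¬x3 ∧ ¬¬x2) ∨ ¬¬x3 ∨ ¬x4 ∨ ¬x2) ∧ x1 ∧ ¬x3   (De Morgan)
≡ ((¬x3 ∧ x2) ∨ ¬¬x3 ∨ ¬x4 ∨ ¬x2) ∧ x1 ∧ ¬x3   (double negation)
≡ ((¬x3 ∧ x2) ∨ x3 ∨ ¬x4 ∨ ¬x2) ∧ x1 ∧ ¬x3   (double negation)
≡ (¬x3 ∨ x3 ∨ ¬x4 ∨ ¬x2) ∧ (x2 ∨ x3 ∨ ¬x4 ∨ ¬x2) ∧ x1 ∧ ¬x3   (distribute ∨ over ∧)
≡ x1 ∧ ¬x3   (simplify)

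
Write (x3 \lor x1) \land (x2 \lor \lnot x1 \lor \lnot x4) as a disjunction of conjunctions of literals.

(x3 \land x2) \lor (x3 \land \lnot x1) \lor (x3 \land \lnot x4) \lor (x1 \land x2) \lor (x1 \land \lnot x4)

(x3 \lor x1) \land (x2 \lor \lnot x1 \lor \lnot x4)
⇔ (x3 \land x2) \lor (x3 \land \lnot x1) \lor (x3 \land \lnot x4) \lor (x1 \land x2) \lor (x1 \land \lnot x1) \lor (x1 \land \lnot x4)   (distribute \land over \lor)
⇔ (x3 \land x2) \lor (x3 \land \lnot x1) \lor (x3 \land \lnot x4) \lor (x1 \land x2) \lor (x1 \land \lnot x4)   (simplify)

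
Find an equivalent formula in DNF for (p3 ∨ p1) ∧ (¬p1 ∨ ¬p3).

(p3 ∨ p1) ∧ (¬p1 ∨ ¬p3)
≡ (p3 ∧ ¬p1) ∨ (p3 ∧ ¬p3) ∨ (p1 ∧ ¬p1) ∨ (p1 ∧ ¬p3)   [distribute ∧ over ∨]
≡ (p3 ∧ ¬p1) ∨ (p1 ∧ ¬p3)   [simplify]

(p3 ∧ ¬p1) ∨ (p1 ∧ ¬p3)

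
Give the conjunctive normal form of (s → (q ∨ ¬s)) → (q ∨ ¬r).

(s → (q ∨ ¬s)) → (q ∨ ¬r)
= ¬(s → (q ∨ ¬s)) ∨ q ∨ ¬r   — eliminate →
= ¬(¬s ∨ q ∨ ¬s) ∨ q ∨ ¬r   — eliminate →
= (¬¬s ∧ ¬q ∧ ¬¬s) ∨ q ∨ ¬r   — De Morgan
= (s ∧ ¬q ∧ ¬¬s) ∨ q ∨ ¬r   — double negation
= (s ∧ ¬q ∧ s) ∨ q ∨ ¬r   — double negation
= (s ∨ q ∨ ¬r) ∧ (¬q ∨ q ∨ ¬r) ∧ (s ∨ q ∨ ¬r)   — distribute ∨ over ∧
= s ∨ q ∨ ¬r   — simplify

s ∨ q ∨ ¬r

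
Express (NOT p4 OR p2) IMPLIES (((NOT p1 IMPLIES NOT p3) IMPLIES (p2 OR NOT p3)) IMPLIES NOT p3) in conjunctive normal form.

(NOT p4 OR p2) IMPLIES (((NOT p1 IMPLIES NOT p3) IMPLIES (p2 OR NOT p3)) IMPLIES NOT p3)
⇔ NOT (NOT p4 OR p2) OR (((NOT p1 IMPLIES NOT p3) IMPLIES (p2 OR NOT p3)) IMPLIES NOT p3)
⇔ NOT (NOT p4 OR p2) OR NOT ((NOT p1 IMPLIES NOT p3) IMPLIES (p2 OR NOT p3)) OR NOT p3
⇔ NOT (NOT p4 OR p2) OR NOT (NOT (NOT p1 IMPLIES NOT p3) OR p2 OR NOT p3) OR NOT p3
⇔ NOT (NOT p4 OR p2) OR NOT (NOT (NOT NOT p1 OR NOT p3) OR p2 OR NOT p3) OR NOT p3
⇔ (NOT NOT p4 AND NOT p2) OR NOT (NOT (NOT NOT p1 OR NOT p3) OR p2 OR NOT p3) OR NOT p3
⇔ (p4 AND NOT p2) OR NOT (NOT (NOT NOT p1 OR NOT p3) OR p2 OR NOT p3) OR NOT p3
⇔ (p4 AND NOT p2) OR (NOT NOT (NOT NOT p1 OR NOT p3) AND NOT p2 AND NOT NOT p3) OR NOT p3
⇔ (p4 AND NOT p2) OR ((NOT NOT p1 OR NOT p3) AND NOT p2 AND NOT NOT p3) OR NOT p3
⇔ (p4 AND NOT p2) OR ((p1 OR NOT p3) AND NOT p2 AND NOT NOT p3) OR NOT p3
⇔ (p4 AND NOT p2) OR ((p1 OR NOT p3) AND NOT p2 AND p3) OR NOT p3
⇔ (p4 OR p1 OR NOT p3 OR NOT p3) AND (p4 OR NOT p2 OR NOT p3) AND (p4 OR p3 OR NOT p3) AND (NOT p2 OR p1 OR NOT p3 OR NOT p3) AND (NOT p2 OR NOT p2 OR NOT p3) AND (NOT p2 OR p3 OR NOT p3)
⇔ (p4 OR p1 OR NOT p3) AND (NOT p2 OR NOT p3)

(p4 OR p1 OR NOT p3) AND (NOT p2 OR NOT p3)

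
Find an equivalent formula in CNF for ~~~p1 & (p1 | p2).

~p1 & (p1 | p2)

~~~p1 & (p1 | p2)
≡ ~p1 & (p1 | p2)   — double negation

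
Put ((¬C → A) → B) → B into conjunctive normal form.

((¬C → A) → B) → B
≡ ¬((¬C → A) → B) ∨ B   — eliminate →
≡ ¬(¬(¬C → A) ∨ B) ∨ B   — eliminate →
≡ ¬(¬(¬¬C ∨ A) ∨ B) ∨ B   — eliminate →
≡ ¬¬(¬¬C ∨ A) ∧ ¬B ∨ B   — De Morgan
≡ (¬¬C ∨ A) ∧ ¬B ∨ B   — double negation
≡ (C ∨ A) ∧ ¬B ∨ B   — double negation
≡ (C ∨ A ∨ B) ∧ (¬B ∨ B)   — distribute ∨ over ∧
≡ C ∨ A ∨ B   — simplify

C ∨ A ∨ B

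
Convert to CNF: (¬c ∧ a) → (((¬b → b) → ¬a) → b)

(¬c ∧ a) → (((¬b → b) → ¬a) → b)
= ¬(¬c ∧ a) ∨ (((¬b → b) → ¬a) → b)   [eliminate →]
= ¬(¬c ∧ a) ∨ ¬((¬b → b) → ¬a) ∨ b   [eliminate →]
= ¬(¬c ∧ a) ∨ ¬(¬(¬b → b) ∨ ¬a) ∨ b   [eliminate →]
= ¬(¬c ∧ a) ∨ ¬(¬(¬¬b ∨ b) ∨ ¬a) ∨ b   [eliminate →]
= ¬¬c ∨ ¬a ∨ ¬(¬(¬¬b ∨ b) ∨ ¬a) ∨ b   [De Morgan]
= c ∨ ¬a ∨ ¬(¬(¬¬b ∨ b) ∨ ¬a) ∨ b   [double negation]
= c ∨ ¬a ∨ (¬¬(¬¬b ∨ b) ∧ ¬¬a) ∨ b   [De Morgan]
= c ∨ ¬a ∨ ((¬¬b ∨ b) ∧ ¬¬a) ∨ b   [double negation]
= c ∨ ¬a ∨ ((b ∨ b) ∧ ¬¬a) ∨ b   [double negation]
= c ∨ ¬a ∨ ((b ∨ b) ∧ a) ∨ b   [double negation]
= (c ∨ ¬a ∨ b ∨ b ∨ b) ∧ (c ∨ ¬a ∨ a ∨ b)   [distribute ∨ over ∧]
= c ∨ ¬a ∨ b   [simplify]

c ∨ ¬a ∨ b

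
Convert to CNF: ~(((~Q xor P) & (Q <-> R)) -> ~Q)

~(((~Q xor P) & (Q <-> R)) -> ~Q)
≡ ~(~((~Q xor P) & (Q <-> R)) | ~Q)   (eliminate ->)
≡ ~(~((~Q | P) & ~(~Q & P) & (Q <-> R)) | ~Q)   (expand xor)
≡ ~(~((~Q | P) & ~(~Q & P) & (Q -> R) & (R -> Q)) | ~Q)   (eliminate <->)
≡ ~(~((~Q | P) & ~(~Q & P) & (~Q | R) & (R -> Q)) | ~Q)   (eliminate ->)
≡ ~(~((~Q | P) & ~(~Q & P) & (~Q | R) & (~R | Q)) | ~Q)   (eliminate ->)
≡ ~~((~Q | P) & ~(~Q & P) & (~Q | R) & (~R | Q)) & ~~Q   (De Morgan)
≡ (~Q | P) & ~(~Q & P) & (~Q | R) & (~R | Q) & ~~Q   (double negation)
≡ (~Q | P) & (~~Q | ~P) & (~Q | R) & (~R | Q) & ~~Q   (De Morgan)
≡ (~Q | P) & (Q | ~P) & (~Q | R) & (~R | Q) & ~~Q   (double negation)
≡ (~Q | P) & (Q | ~P) & (~Q | R) & (~R | Q) & Q   (double negation)
≡ (~Q | P) & (~Q | R) & Q   (simplify)

(~Q | P) & (~Q | R) & Q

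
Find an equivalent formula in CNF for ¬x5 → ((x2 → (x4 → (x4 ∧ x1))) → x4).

¬x5 → ((x2 → (x4 → (x4 ∧ x1))) → x4)
= ¬¬x5 ∨ ((x2 → (x4 → (x4 ∧ x1))) → x4)   (eliminate →)
= ¬¬x5 ∨ ¬(x2 → (x4 → (x4 ∧ x1))) ∨ x4   (eliminate →)
= ¬¬x5 ∨ ¬(¬x2 ∨ (x4 → (x4 ∧ x1))) ∨ x4   (eliminate →)
= ¬¬x5 ∨ ¬(¬x2 ∨ ¬x4 ∨ (x4 ∧ x1)) ∨ x4   (eliminate →)
= x5 ∨ ¬(¬x2 ∨ ¬x4 ∨ (x4 ∧ x1)) ∨ x4   (double negation)
= x5 ∨ (¬¬x2 ∧ ¬¬x4 ∧ ¬(x4 ∧ x1)) ∨ x4   (De Morgan)
= x5 ∨ (x2 ∧ ¬¬x4 ∧ ¬(x4 ∧ x1)) ∨ x4   (double negation)
= x5 ∨ (x2 ∧ x4 ∧ ¬(x4 ∧ x1)) ∨ x4   (double negation)
= x5 ∨ (x2 ∧ x4 ∧ (¬x4 ∨ ¬x1)) ∨ x4   (De Morgan)
= (x5 ∨ x2 ∨ x4) ∧ (x5 ∨ x4 ∨ x4) ∧ (x5 ∨ ¬x4 ∨ ¬x1 ∨ x4)   (distribute ∨ over ∧)
= x5 ∨ x4   (simplify)

x5 ∨ x4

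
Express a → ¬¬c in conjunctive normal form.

a → ¬¬c
= ¬a ∨ ¬¬c   [eliminate →]
= ¬a ∨ c   [double negation]

¬a ∨ c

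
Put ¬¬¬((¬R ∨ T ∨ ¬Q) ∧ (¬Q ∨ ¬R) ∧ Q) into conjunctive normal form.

¬¬¬((¬R ∨ T ∨ ¬Q) ∧ (¬Q ∨ ¬R) ∧ Q)
= ¬((¬R ∨ T ∨ ¬Q) ∧ (¬Q ∨ ¬R) ∧ Q)   (double negation)
= ¬(¬R ∨ T ∨ ¬Q) ∨ ¬(¬Q ∨ ¬R) ∨ ¬Q   (De Morgan)
= (¬¬R ∧ ¬T ∧ ¬¬Q) ∨ ¬(¬Q ∨ ¬R) ∨ ¬Q   (De Morgan)
= (R ∧ ¬T ∧ ¬¬Q) ∨ ¬(¬Q ∨ ¬R) ∨ ¬Q   (double negation)
= (R ∧ ¬T ∧ Q) ∨ ¬(¬Q ∨ ¬R) ∨ ¬Q   (double negation)
= (R ∧ ¬T ∧ Q) ∨ (¬¬Q ∧ ¬¬R) ∨ ¬Q   (De Morgan)
= (R ∧ ¬T ∧ Q) ∨ (Q ∧ ¬¬R) ∨ ¬Q   (double negation)
= (R ∧ ¬T ∧ Q) ∨ (Q ∧ R) ∨ ¬Q   (double negation)
= (R ∨ Q ∨ ¬Q) ∧ (R ∨ R ∨ ¬Q) ∧ (¬T ∨ Q ∨ ¬Q) ∧ (¬T ∨ R ∨ ¬Q) ∧ (Q ∨ Q ∨ ¬Q) ∧ (Q ∨ R ∨ ¬Q)   (distribute ∨ over ∧)
= R ∨ ¬Q   (simplify)

R ∨ ¬Q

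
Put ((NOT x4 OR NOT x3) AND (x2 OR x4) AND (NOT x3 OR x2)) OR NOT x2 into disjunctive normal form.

((NOT x4 OR NOT x3) AND (x2 OR x4) AND (NOT x3 OR x2)) OR NOT x2
≡ (NOT x4 AND x2 AND NOT x3) OR (NOT x4 AND x2 AND x2) OR (NOT x4 AND x4 AND NOT x3) OR (NOT x4 AND x4 AND x2) OR (NOT x3 AND x2 AND NOT x3) OR (NOT x3 AND x2 AND x2) OR (NOT x3 AND x4 AND NOT x3) OR (NOT x3 AND x4 AND x2) OR NOT x2   [distribute AND over OR]
≡ (NOT x4 AND x2) OR (NOT x3 AND x2) OR (NOT x3 AND x4) OR NOT x2   [simplify]

(NOT x4 AND x2) OR (NOT x3 AND x2) OR (NOT x3 AND x4) OR NOT x2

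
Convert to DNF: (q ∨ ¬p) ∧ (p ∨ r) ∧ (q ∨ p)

(q ∨ ¬p) ∧ (p ∨ r) ∧ (q ∨ p)
= (q ∧ p ∧ q) ∨ (q ∧ p ∧ p) ∨ (q ∧ r ∧ q) ∨ (q ∧ r ∧ p) ∨ (¬p ∧ p ∧ q) ∨ (¬p ∧ p ∧ p) ∨ (¬p ∧ r ∧ q) ∨ (¬p ∧ r ∧ p)   [distribute ∧ over ∨]
= (q ∧ p) ∨ (q ∧ r)   [simplify]

(q ∧ p) ∨ (q ∧ r)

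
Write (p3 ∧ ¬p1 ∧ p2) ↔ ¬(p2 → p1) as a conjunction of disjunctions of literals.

(p3 ∧ ¬p1 ∧ p2) ↔ ¬(p2 → p1)
≡ ((p3 ∧ ¬p1 ∧ p2) → ¬(p2 → p1)) ∧ (¬(p2 → p1) → (p3 ∧ ¬p1 ∧ p2))
≡ (¬(p3 ∧ ¬p1 ∧ p2) ∨ ¬(p2 → p1)) ∧ (¬(p2 → p1) → (p3 ∧ ¬p1 ∧ p2))
≡ (¬(p3 ∧ ¬p1 ∧ p2) ∨ ¬(¬p2 ∨ p1)) ∧ (¬(p2 → p1) → (p3 ∧ ¬p1 ∧ p2))
≡ (¬(p3 ∧ ¬p1 ∧ p2) ∨ ¬(¬p2 ∨ p1)) ∧ (¬¬(p2 → p1) ∨ (p3 ∧ ¬p1 ∧ p2))
≡ (¬(p3 ∧ ¬p1 ∧ p2) ∨ ¬(¬p2 ∨ p1)) ∧ (¬¬(¬p2 ∨ p1) ∨ (p3 ∧ ¬p1 ∧ p2))
≡ (¬p3 ∨ ¬¬p1 ∨ ¬p2 ∨ ¬(¬p2 ∨ p1)) ∧ (¬¬(¬p2 ∨ p1) ∨ (p3 ∧ ¬p1 ∧ p2))
≡ (¬p3 ∨ p1 ∨ ¬p2 ∨ ¬(¬p2 ∨ p1)) ∧ (¬¬(¬p2 ∨ p1) ∨ (p3 ∧ ¬p1 ∧ p2))
≡ (¬p3 ∨ p1 ∨ ¬p2 ∨ (¬¬p2 ∧ ¬p1)) ∧ (¬¬(¬p2 ∨ p1) ∨ (p3 ∧ ¬p1 ∧ p2))
≡ (¬p3 ∨ p1 ∨ ¬p2 ∨ (p2 ∧ ¬p1)) ∧ (¬¬(¬p2 ∨ p1) ∨ (p3 ∧ ¬p1 ∧ p2))
≡ (¬p3 ∨ p1 ∨ ¬p2 ∨ (p2 ∧ ¬p1)) ∧ (¬p2 ∨ p1 ∨ (p3 ∧ ¬p1 ∧ p2))
≡ (¬p3 ∨ p1 ∨ ¬p2 ∨ p2) ∧ (¬p3 ∨ p1 ∨ ¬p2 ∨ ¬p1) ∧ (¬p2 ∨ p1 ∨ p3) ∧ (¬p2 ∨ p1 ∨ ¬p1) ∧ (¬p2 ∨ p1 ∨ p2)
≡ ¬p2 ∨ p1 ∨ p3

¬p2 ∨ p1 ∨ p3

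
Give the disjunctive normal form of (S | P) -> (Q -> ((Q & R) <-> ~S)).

(S | P) -> (Q -> ((Q & R) <-> ~S))
⇔ ~(S | P) | (Q -> ((Q & R) <-> ~S))   [eliminate ->]
⇔ ~(S | P) | ~Q | ((Q & R) <-> ~S)   [eliminate ->]
⇔ ~(S | P) | ~Q | (((Q & R) -> ~S) & (~S -> (Q & R)))   [eliminate <->]
⇔ ~(S | P) | ~Q | ((~(Q & R) | ~S) & (~S -> (Q & R)))   [eliminate ->]
⇔ ~(S | P) | ~Q | ((~(Q & R) | ~S) & (~~S | (Q & R)))   [eliminate ->]
⇔ (~S & ~P) | ~Q | ((~(Q & R) | ~S) & (~~S | (Q & R)))   [De Morgan]
⇔ (~S & ~P) | ~Q | ((~Q | ~R | ~S) & (~~S | (Q & R)))   [De Morgan]
⇔ (~S & ~P) | ~Q | ((~Q | ~R | ~S) & (S | (Q & R)))   [double negation]
⇔ (~S & ~P) | ~Q | (~Q & S) | (~Q & Q & R) | (~R & S) | (~R & Q & R) | (~S & S) | (~S & Q & R)   [distribute & over |]
⇔ (~S & ~P) | ~Q | (~R & S) | (~S & Q & R)   [simplify]

(~S & ~P) | ~Q | (~R & S) | (~S & Q & R)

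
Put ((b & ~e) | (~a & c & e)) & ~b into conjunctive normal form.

((b & ~e) | (~a & c & e)) & ~b
⇔ (b | ~a) & (b | c) & (b | e) & (~e | ~a) & (~e | c) & (~e | e) & ~b   — distribute | over &
⇔ (b | ~a) & (b | c) & (b | e) & (~e | ~a) & (~e | c) & ~b   — simplify

(b | ~a) & (b | c) & (b | e) & (~e | ~a) & (~e | c) & ~b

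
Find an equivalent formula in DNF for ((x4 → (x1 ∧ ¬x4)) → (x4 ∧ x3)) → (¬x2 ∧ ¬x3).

¬x4 ∨ (¬x2 ∧ ¬x3)

((x4 → (x1 ∧ ¬x4)) → (x4 ∧ x3)) → (¬x2 ∧ ¬x3)
≡ ¬((x4 → (x1 ∧ ¬x4)) → (x4 ∧ x3)) ∨ (¬x2 ∧ ¬x3)   [eliminate →]
≡ ¬(¬(x4 → (x1 ∧ ¬x4)) ∨ (x4 ∧ x3)) ∨ (¬x2 ∧ ¬x3)   [eliminate →]
≡ ¬(¬(¬x4 ∨ (x1 ∧ ¬x4)) ∨ (x4 ∧ x3)) ∨ (¬x2 ∧ ¬x3)   [eliminate →]
≡ (¬¬(¬x4 ∨ (x1 ∧ ¬x4)) ∧ ¬(x4 ∧ x3)) ∨ (¬x2 ∧ ¬x3)   [De Morgan]
≡ ((¬x4 ∨ (x1 ∧ ¬x4)) ∧ ¬(x4 ∧ x3)) ∨ (¬x2 ∧ ¬x3)   [double negation]
≡ ((¬x4 ∨ (x1 ∧ ¬x4)) ∧ (¬x4 ∨ ¬x3)) ∨ (¬x2 ∧ ¬x3)   [De Morgan]
≡ (¬x4 ∧ ¬x4) ∨ (¬x4 ∧ ¬x3) ∨ (x1 ∧ ¬x4 ∧ ¬x4) ∨ (x1 ∧ ¬x4 ∧ ¬x3) ∨ (¬x2 ∧ ¬x3)   [distribute ∧ over ∨]
≡ ¬x4 ∨ (¬x2 ∧ ¬x3)   [simplify]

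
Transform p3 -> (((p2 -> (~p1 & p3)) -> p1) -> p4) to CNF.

p3 -> (((p2 -> (~p1 & p3)) -> p1) -> p4)
≡ ~p3 | (((p2 -> (~p1 & p3)) -> p1) -> p4)   — eliminate ->
≡ ~p3 | ~((p2 -> (~p1 & p3)) -> p1) | p4   — eliminate ->
≡ ~p3 | ~(~(p2 -> (~p1 & p3)) | p1) | p4   — eliminate ->
≡ ~p3 | ~(~(~p2 | (~p1 & p3)) | p1) | p4   — eliminate ->
≡ ~p3 | (~~(~p2 | (~p1 & p3)) & ~p1) | p4   — De Morgan
≡ ~p3 | ((~p2 | (~p1 & p3)) & ~p1) | p4   — double negation
≡ (~p3 | ~p2 | ~p1 | p4) & (~p3 | ~p2 | p3 | p4) & (~p3 | ~p1 | p4)   — distribute | over &
≡ ~p3 | ~p1 | p4   — simplify

~p3 | ~p1 | p4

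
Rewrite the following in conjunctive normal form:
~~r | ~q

~~r | ~q
= r | ~q   [double negation]

r | ~q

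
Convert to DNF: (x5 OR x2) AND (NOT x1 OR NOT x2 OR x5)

(x5 OR x2) AND (NOT x1 OR NOT x2 OR x5)
≡ (x5 AND NOT x1) OR (x5 AND NOT x2) OR (x5 AND x5) OR (x2 AND NOT x1) OR (x2 AND NOT x2) OR (x2 AND x5)   — distribute AND over OR
≡ x5 OR (x2 AND NOT x1)   — simplify

x5 OR (x2 AND NOT x1)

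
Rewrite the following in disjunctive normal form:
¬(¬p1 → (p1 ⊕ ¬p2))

¬p1 ∧ p2

¬(¬p1 → (p1 ⊕ ¬p2))
= ¬(¬¬p1 ∨ (p1 ⊕ ¬p2))   [eliminate →]
= ¬(¬¬p1 ∨ (p1 ∧ ¬¬p2) ∨ (¬p1 ∧ ¬p2))   [expand ⊕]
= ¬¬¬p1 ∧ ¬(p1 ∧ ¬¬p2) ∧ ¬(¬p1 ∧ ¬p2)   [De Morgan]
= ¬p1 ∧ ¬(p1 ∧ ¬¬p2) ∧ ¬(¬p1 ∧ ¬p2)   [double negation]
= ¬p1 ∧ (¬p1 ∨ ¬¬¬p2) ∧ ¬(¬p1 ∧ ¬p2)   [De Morgan]
= ¬p1 ∧ (¬p1 ∨ ¬p2) ∧ ¬(¬p1 ∧ ¬p2)   [double negation]
= ¬p1 ∧ (¬p1 ∨ ¬p2) ∧ (¬¬p1 ∨ ¬¬p2)   [De Morgan]
= ¬p1 ∧ (¬p1 ∨ ¬p2) ∧ (p1 ∨ ¬¬p2)   [double negation]
= ¬p1 ∧ (¬p1 ∨ ¬p2) ∧ (p1 ∨ p2)   [double negation]
= (¬p1 ∧ ¬p1 ∧ p1) ∨ (¬p1 ∧ ¬p1 ∧ p2) ∨ (¬p1 ∧ ¬p2 ∧ p1) ∨ (¬p1 ∧ ¬p2 ∧ p2)   [distribute ∧ over ∨]
= ¬p1 ∧ p2   [simplify]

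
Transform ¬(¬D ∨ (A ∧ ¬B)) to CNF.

D ∧ (¬A ∨ B)

¬(¬D ∨ (A ∧ ¬B))
⇔ ¬¬D ∧ ¬(A ∧ ¬B)   [De Morgan]
⇔ D ∧ ¬(A ∧ ¬B)   [double negation]
⇔ D ∧ (¬A ∨ ¬¬B)   [De Morgan]
⇔ D ∧ (¬A ∨ B)   [double negation]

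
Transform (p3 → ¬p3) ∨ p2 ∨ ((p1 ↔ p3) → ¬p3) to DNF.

¬p3 ∨ p2 ∨ (p3 ∧ ¬p1)

(p3 → ¬p3) ∨ p2 ∨ ((p1 ↔ p3) → ¬p3)
≡ ¬p3 ∨ ¬p3 ∨ p2 ∨ ((p1 ↔ p3) → ¬p3)   — eliminate →
≡ ¬p3 ∨ ¬p3 ∨ p2 ∨ ¬(p1 ↔ p3) ∨ ¬p3   — eliminate →
≡ ¬p3 ∨ ¬p3 ∨ p2 ∨ ¬((p1 → p3) ∧ (p3 → p1)) ∨ ¬p3   — eliminate ↔
≡ ¬p3 ∨ ¬p3 ∨ p2 ∨ ¬((¬p1 ∨ p3) ∧ (p3 → p1)) ∨ ¬p3   — eliminate →
≡ ¬p3 ∨ ¬p3 ∨ p2 ∨ ¬((¬p1 ∨ p3) ∧ (¬p3 ∨ p1)) ∨ ¬p3   — eliminate →
≡ ¬p3 ∨ ¬p3 ∨ p2 ∨ ¬(¬p1 ∨ p3) ∨ ¬(¬p3 ∨ p1) ∨ ¬p3   — De Morgan
≡ ¬p3 ∨ ¬p3 ∨ p2 ∨ (¬¬p1 ∧ ¬p3) ∨ ¬(¬p3 ∨ p1) ∨ ¬p3   — De Morgan
≡ ¬p3 ∨ ¬p3 ∨ p2 ∨ (p1 ∧ ¬p3) ∨ ¬(¬p3 ∨ p1) ∨ ¬p3   — double negation
≡ ¬p3 ∨ ¬p3 ∨ p2 ∨ (p1 ∧ ¬p3) ∨ (¬¬p3 ∧ ¬p1) ∨ ¬p3   — De Morgan
≡ ¬p3 ∨ ¬p3 ∨ p2 ∨ (p1 ∧ ¬p3) ∨ (p3 ∧ ¬p1) ∨ ¬p3   — double negation
≡ ¬p3 ∨ p2 ∨ (p3 ∧ ¬p1)   — simplify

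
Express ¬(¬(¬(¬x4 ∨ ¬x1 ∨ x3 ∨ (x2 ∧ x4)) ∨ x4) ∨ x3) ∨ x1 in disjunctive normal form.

(x4 ∧ ¬x3) ∨ x1

¬(¬(¬(¬x4 ∨ ¬x1 ∨ x3 ∨ (x2 ∧ x4)) ∨ x4) ∨ x3) ∨ x1
= (¬¬(¬(¬x4 ∨ ¬x1 ∨ x3 ∨ (x2 ∧ x4)) ∨ x4) ∧ ¬x3) ∨ x1   — De Morgan
= ((¬(¬x4 ∨ ¬x1 ∨ x3 ∨ (x2 ∧ x4)) ∨ x4) ∧ ¬x3) ∨ x1   — double negation
= (((¬¬x4 ∧ ¬¬x1 ∧ ¬x3 ∧ ¬(x2 ∧ x4)) ∨ x4) ∧ ¬x3) ∨ x1   — De Morgan
= (((x4 ∧ ¬¬x1 ∧ ¬x3 ∧ ¬(x2 ∧ x4)) ∨ x4) ∧ ¬x3) ∨ x1   — double negation
= (((x4 ∧ x1 ∧ ¬x3 ∧ ¬(x2 ∧ x4)) ∨ x4) ∧ ¬x3) ∨ x1   — double negation
= (((x4 ∧ x1 ∧ ¬x3 ∧ (¬x2 ∨ ¬x4)) ∨ x4) ∧ ¬x3) ∨ x1   — De Morgan
= (x4 ∧ x1 ∧ ¬x3 ∧ ¬x2 ∧ ¬x3) ∨ (x4 ∧ x1 ∧ ¬x3 ∧ ¬x4 ∧ ¬x3) ∨ (x4 ∧ ¬x3) ∨ x1   — distribute ∧ over ∨
= (x4 ∧ ¬x3) ∨ x1   — simplify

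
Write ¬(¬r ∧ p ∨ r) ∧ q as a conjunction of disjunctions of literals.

¬(¬r ∧ p ∨ r) ∧ q
≡ ¬(¬r ∧ p) ∧ ¬r ∧ q
≡ (¬¬r ∨ ¬p) ∧ ¬r ∧ q
≡ (r ∨ ¬p) ∧ ¬r ∧ q

(r ∨ ¬p) ∧ ¬r ∧ q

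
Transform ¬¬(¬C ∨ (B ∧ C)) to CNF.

¬¬(¬C ∨ (B ∧ C))
⇔ ¬C ∨ (B ∧ C)   [double negation]
⇔ (¬C ∨ B) ∧ (¬C ∨ C)   [distribute ∨ over ∧]
⇔ ¬C ∨ B   [simplify]

¬C ∨ B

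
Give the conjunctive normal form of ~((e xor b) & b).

~((e xor b) & b)
≡ ~((e | b) & ~(e & b) & b)   — expand xor
≡ ~(e | b) | ~~(e & b) | ~b   — De Morgan
≡ (~e & ~b) | ~~(e & b) | ~b   — De Morgan
≡ (~e & ~b) | (e & b) | ~b   — double negation
≡ (~e | e | ~b) & (~e | b | ~b) & (~b | e | ~b) & (~b | b | ~b)   — distribute | over &
≡ ~b | e   — simplify

~b | e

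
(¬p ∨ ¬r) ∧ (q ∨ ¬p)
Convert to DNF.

(¬p ∨ ¬r) ∧ (q ∨ ¬p)
= ¬p ∧ q ∨ ¬p ∧ ¬p ∨ ¬r ∧ q ∨ ¬r ∧ ¬p   [distribute ∧ over ∨]
= ¬p ∨ ¬r ∧ q   [simplify]

¬p ∨ ¬r ∧ q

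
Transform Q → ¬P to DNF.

Q → ¬P
= ¬Q ∨ ¬P

¬Q ∨ ¬P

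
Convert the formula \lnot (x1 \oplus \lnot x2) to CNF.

(\lnot x1 \lor \lnot x2) \land (x2 \lor x1)

\lnot (x1 \oplus \lnot x2)
≡ \lnot ((x1 \lor \lnot x2) \land \lnot (x1 \land \lnot x2))   [expand \oplus]
≡ \lnot (x1 \lor \lnot x2) \lor \lnot \lnot (x1 \land \lnot x2)   [De Morgan]
≡ (\lnot x1 \land \lnot \lnot x2) \lor \lnot \lnot (x1 \land \lnot x2)   [De Morgan]
≡ (\lnot x1 \land x2) \lor \lnot \lnot (x1 \land \lnot x2)   [double negation]
≡ (\lnot x1 \land x2) \lor (x1 \land \lnot x2)   [double negation]
≡ (\lnot x1 \lor x1) \land (\lnot x1 \lor \lnot x2) \land (x2 \lor x1) \land (x2 \lor \lnot x2)   [distribute \lor over \land]
≡ (\lnot x1 \lor \lnot x2) \land (x2 \lor x1)   [simplify]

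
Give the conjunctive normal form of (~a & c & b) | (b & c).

c & b

(~a & c & b) | (b & c)
⇔ (~a | b) & (~a | c) & (c | b) & (c | c) & (b | b) & (b | c)   [distribute | over &]
⇔ c & b   [simplify]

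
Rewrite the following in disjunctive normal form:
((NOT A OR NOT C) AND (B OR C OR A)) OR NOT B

(NOT A AND B) OR (NOT A AND C) OR (NOT C AND B) OR (NOT C AND A) OR NOT B

((NOT A OR NOT C) AND (B OR C OR A)) OR NOT B
= (NOT A AND B) OR (NOT A AND C) OR (NOT A AND A) OR (NOT C AND B) OR (NOT C AND C) OR (NOT C AND A) OR NOT B   — distribute AND over OR
= (NOT A AND B) OR (NOT A AND C) OR (NOT C AND B) OR (NOT C AND A) OR NOT B   — simplify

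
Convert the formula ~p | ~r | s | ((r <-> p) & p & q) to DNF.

~p | ~r | s | (p & r & q)

~p | ~r | s | ((r <-> p) & p & q)
⇔ ~p | ~r | s | ((r -> p) & (p -> r) & p & q)   — eliminate <->
⇔ ~p | ~r | s | ((~r | p) & (p -> r) & p & q)   — eliminate ->
⇔ ~p | ~r | s | ((~r | p) & (~p | r) & p & q)   — eliminate ->
⇔ ~p | ~r | s | (~r & ~p & p & q) | (~r & r & p & q) | (p & ~p & p & q) | (p & r & p & q)   — distribute & over |
⇔ ~p | ~r | s | (p & r & q)   — simplify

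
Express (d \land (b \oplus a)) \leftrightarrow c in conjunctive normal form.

(\lnot d \lor \lnot b \lor a \lor c) \land (\lnot d \lor \lnot a \lor b \lor c) \land (\lnot c \lor d) \land (\lnot c \lor b \lor a) \land (\lnot c \lor \lnot b \lor \lnot a)

(d \land (b \oplus a)) \leftrightarrow c
≡ ((d \land (b \oplus a)) \to c) \land (c \to (d \land (b \oplus a)))   [eliminate \leftrightarrow]
≡ (\lnot (d \land (b \oplus a)) \lor c) \land (c \to (d \land (b \oplus a)))   [eliminate \to]
≡ (\lnot (d \land (b \lor a) \land \lnot (b \land a)) \lor c) \land (c \to (d \land (b \oplus a)))   [expand \oplus]
≡ (\lnot (d \land (b \lor a) \land \lnot (b \land a)) \lor c) \land (\lnot c \lor (d \land (b \oplus a)))   [eliminate \to]
≡ (\lnot (d \land (b \lor a) \land \lnot (b \land a)) \lor c) \land (\lnot c \lor (d \land (b \lor a) \land \lnot (b \land a)))   [expand \oplus]
≡ (\lnot d \lor \lnot (b \lor a) \lor \lnot \lnot (b \land a) \lor c) \land (\lnot c \lor (d \land (b \lor a) \land \lnot (b \land a)))   [De Morgan]
≡ (\lnot d \lor (\lnot b \land \lnot a) \lor \lnot \lnot (b \land a) \lor c) \land (\lnot c \lor (d \land (b \lor a) \land \lnot (b \land a)))   [De Morgan]
≡ (\lnot d \lor (\lnot b \land \lnot a) \lor (b \land a) \lor c) \land (\lnot c \lor (d \land (b \lor a) \land \lnot (b \land a)))   [double negation]
≡ (\lnot d \lor (\lnot b \land \lnot a) \lor (b \land a) \lor c) \land (\lnot c \lor (d \land (b \lor a) \land (\lnot b \lor \lnot a)))   [De Morgan]
≡ (\lnot d \lor \lnot b \lor b \lor c) \land (\lnot d \lor \lnot b \lor a \lor c) \land (\lnot d \lor \lnot a \lor b \lor c) \land (\lnot d \lor \lnot a \lor a \lor c) \land (\lnot c \lor d) \land (\lnot c \lor b \lor a) \land (\lnot c \lor \lnot b \lor \lnot a)   [distribute \lor over \land]
≡ (\lnot d \lor \lnot b \lor a \lor c) \land (\lnot d \lor \lnot a \lor b \lor c) \land (\lnot c \lor d) \land (\lnot c \lor b \lor a) \land (\lnot c \lor \lnot b \lor \lnot a)   [simplify]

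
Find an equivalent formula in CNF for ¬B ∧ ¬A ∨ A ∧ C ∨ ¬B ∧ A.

(¬B ∨ A) ∧ (¬B ∨ C)

¬B ∧ ¬A ∨ A ∧ C ∨ ¬B ∧ A
≡ (¬B ∨ A ∨ ¬B) ∧ (¬B ∨ A ∨ A) ∧ (¬B ∨ C ∨ ¬B) ∧ (¬B ∨ C ∨ A) ∧ (¬A ∨ A ∨ ¬B) ∧ (¬A ∨ A ∨ A) ∧ (¬A ∨ C ∨ ¬B) ∧ (¬A ∨ C ∨ A)
≡ (¬B ∨ A) ∧ (¬B ∨ C)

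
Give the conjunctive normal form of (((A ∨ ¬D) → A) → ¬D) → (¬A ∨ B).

D ∨ ¬A ∨ B

(((A ∨ ¬D) → A) → ¬D) → (¬A ∨ B)
⇔ ¬(((A ∨ ¬D) → A) → ¬D) ∨ ¬A ∨ B   [eliminate →]
⇔ ¬(¬((A ∨ ¬D) → A) ∨ ¬D) ∨ ¬A ∨ B   [eliminate →]
⇔ ¬(¬(¬(A ∨ ¬D) ∨ A) ∨ ¬D) ∨ ¬A ∨ B   [eliminate →]
⇔ (¬¬(¬(A ∨ ¬D) ∨ A) ∧ ¬¬D) ∨ ¬A ∨ B   [De Morgan]
⇔ ((¬(A ∨ ¬D) ∨ A) ∧ ¬¬D) ∨ ¬A ∨ B   [double negation]
⇔ (((¬A ∧ ¬¬D) ∨ A) ∧ ¬¬D) ∨ ¬A ∨ B   [De Morgan]
⇔ (((¬A ∧ D) ∨ A) ∧ ¬¬D) ∨ ¬A ∨ B   [double negation]
⇔ (((¬A ∧ D) ∨ A) ∧ D) ∨ ¬A ∨ B   [double negation]
⇔ (¬A ∨ A ∨ ¬A ∨ B) ∧ (D ∨ A ∨ ¬A ∨ B) ∧ (D ∨ ¬A ∨ B)   [distribute ∨ over ∧]
⇔ D ∨ ¬A ∨ B   [simplify]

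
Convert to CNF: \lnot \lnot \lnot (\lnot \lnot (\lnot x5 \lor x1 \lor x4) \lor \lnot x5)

x5 \land \lnot x1 \land \lnot x4

\lnot \lnot \lnot (\lnot \lnot (\lnot x5 \lor x1 \lor x4) \lor \lnot x5)
= \lnot (\lnot \lnot (\lnot x5 \lor x1 \lor x4) \lor \lnot x5)   [double negation]
= \lnot \lnot \lnot (\lnot x5 \lor x1 \lor x4) \land \lnot \lnot x5   [De Morgan]
= \lnot (\lnot x5 \lor x1 \lor x4) \land \lnot \lnot x5   [double negation]
= \lnot \lnot x5 \land \lnot x1 \land \lnot x4 \land \lnot \lnot x5   [De Morgan]
= x5 \land \lnot x1 \land \lnot x4 \land \lnot \lnot x5   [double negation]
= x5 \land \lnot x1 \land \lnot x4 \land x5   [double negation]
= x5 \land \lnot x1 \land \lnot x4   [simplify]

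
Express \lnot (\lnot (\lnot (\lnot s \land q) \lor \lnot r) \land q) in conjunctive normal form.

\lnot (\lnot (\lnot (\lnot s \land q) \lor \lnot r) \land q)
≡ \lnot \lnot (\lnot (\lnot s \land q) \lor \lnot r) \lor \lnot q   [De Morgan]
≡ \lnot (\lnot s \land q) \lor \lnot r \lor \lnot q   [double negation]
≡ \lnot \lnot s \lor \lnot q \lor \lnot r \lor \lnot q   [De Morgan]
≡ s \lor \lnot q \lor \lnot r \lor \lnot q   [double negation]
≡ s \lor \lnot q \lor \lnot r   [simplify]

s \lor \lnot q \lor \lnot r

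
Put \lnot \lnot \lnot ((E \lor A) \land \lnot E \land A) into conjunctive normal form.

\lnot A \lor E

\lnot \lnot \lnot ((E \lor A) \land \lnot E \land A)
= \lnot ((E \lor A) \land \lnot E \land A)
= \lnot (E \lor A) \lor \lnot \lnot E \lor \lnot A
= (\lnot E \land \lnot A) \lor \lnot \lnot E \lor \lnot A
= (\lnot E \land \lnot A) \lor E \lor \lnot A
= (\lnot E \lor E \lor \lnot A) \land (\lnot A \lor E \lor \lnot A)
= \lnot A \lor E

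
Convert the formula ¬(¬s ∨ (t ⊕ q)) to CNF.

s ∧ (¬t ∨ q) ∧ (¬q ∨ t)

¬(¬s ∨ (t ⊕ q))
≡ ¬(¬s ∨ ((t ∨ q) ∧ ¬(t ∧ q)))   [expand ⊕]
≡ ¬¬s ∧ ¬((t ∨ q) ∧ ¬(t ∧ q))   [De Morgan]
≡ s ∧ ¬((t ∨ q) ∧ ¬(t ∧ q))   [double negation]
≡ s ∧ (¬(t ∨ q) ∨ ¬¬(t ∧ q))   [De Morgan]
≡ s ∧ ((¬t ∧ ¬q) ∨ ¬¬(t ∧ q))   [De Morgan]
≡ s ∧ ((¬t ∧ ¬q) ∨ (t ∧ q))   [double negation]
≡ s ∧ (¬t ∨ t) ∧ (¬t ∨ q) ∧ (¬q ∨ t) ∧ (¬q ∨ q)   [distribute ∨ over ∧]
≡ s ∧ (¬t ∨ q) ∧ (¬q ∨ t)   [simplify]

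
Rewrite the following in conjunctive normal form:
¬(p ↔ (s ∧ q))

(p ∨ s) ∧ (p ∨ q) ∧ (¬s ∨ ¬q ∨ ¬p)

¬(p ↔ (s ∧ q))
≡ ¬((p → (s ∧ q)) ∧ ((s ∧ q) → p))   [eliminate ↔]
≡ ¬((¬p ∨ (s ∧ q)) ∧ ((s ∧ q) → p))   [eliminate →]
≡ ¬((¬p ∨ (s ∧ q)) ∧ (¬(s ∧ q) ∨ p))   [eliminate →]
≡ ¬(¬p ∨ (s ∧ q)) ∨ ¬(¬(s ∧ q) ∨ p)   [De Morgan]
≡ (¬¬p ∧ ¬(s ∧ q)) ∨ ¬(¬(s ∧ q) ∨ p)   [De Morgan]
≡ (p ∧ ¬(s ∧ q)) ∨ ¬(¬(s ∧ q) ∨ p)   [double negation]
≡ (p ∧ (¬s ∨ ¬q)) ∨ ¬(¬(s ∧ q) ∨ p)   [De Morgan]
≡ (p ∧ (¬s ∨ ¬q)) ∨ (¬¬(s ∧ q) ∧ ¬p)   [De Morgan]
≡ (p ∧ (¬s ∨ ¬q)) ∨ (s ∧ q ∧ ¬p)   [double negation]
≡ (p ∨ s) ∧ (p ∨ q) ∧ (p ∨ ¬p) ∧ (¬s ∨ ¬q ∨ s) ∧ (¬s ∨ ¬q ∨ q) ∧ (¬s ∨ ¬q ∨ ¬p)   [distribute ∨ over ∧]
≡ (p ∨ s) ∧ (p ∨ q) ∧ (¬s ∨ ¬q ∨ ¬p)   [simplify]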